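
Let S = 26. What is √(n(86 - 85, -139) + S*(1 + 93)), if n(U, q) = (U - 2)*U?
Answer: √2443 ≈ 49.427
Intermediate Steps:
n(U, q) = U*(-2 + U) (n(U, q) = (-2 + U)*U = U*(-2 + U))
√(n(86 - 85, -139) + S*(1 + 93)) = √((86 - 85)*(-2 + (86 - 85)) + 26*(1 + 93)) = √(1*(-2 + 1) + 26*94) = √(1*(-1) + 2444) = √(-1 + 2444) = √2443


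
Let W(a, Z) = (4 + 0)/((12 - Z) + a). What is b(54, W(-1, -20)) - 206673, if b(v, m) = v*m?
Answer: -6406647/31 ≈ -2.0667e+5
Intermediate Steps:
W(a, Z) = 4/(12 + a - Z)
b(v, m) = m*v
b(54, W(-1, -20)) - 206673 = (4/(12 - 1 - 1*(-20)))*54 - 206673 = (4/(12 - 1 + 20))*54 - 206673 = (4/31)*54 - 206673 = 216/31 - 206673 = -6406647/31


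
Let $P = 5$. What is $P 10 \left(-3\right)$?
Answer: $-150$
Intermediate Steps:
$P 10 \left(-3\right) = 5 \cdot 10 \left(-3\right) = 50 \left(-3\right) = -150$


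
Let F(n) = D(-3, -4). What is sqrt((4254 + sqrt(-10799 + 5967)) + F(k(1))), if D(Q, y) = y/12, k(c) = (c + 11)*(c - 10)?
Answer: sqrt(38283 + 36*I*sqrt(302))/3 ≈ 65.222 + 0.53289*I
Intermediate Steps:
k(c) = (-10 + c)*(11 + c) (k(c) = (11 + c)*(-10 + c) = (-10 + c)*(11 + c))
D(Q, y) = y/12 (D(Q, y) = y*(1/12) = y/12)
F(n) = -1/3 (F(n) = (1/12)*(-4) = -1/3)
sqrt((4254 + sqrt(-10799 + 5967)) + F(k(1))) = sqrt((4254 + sqrt(-10799 + 5967)) - 1/3) = sqrt((4254 + sqrt(-4832)) - 1/3) = sqrt((4254 + 4*I*sqrt(302)) - 1/3) = sqrt(12761/3 + 4*I*sqrt(302))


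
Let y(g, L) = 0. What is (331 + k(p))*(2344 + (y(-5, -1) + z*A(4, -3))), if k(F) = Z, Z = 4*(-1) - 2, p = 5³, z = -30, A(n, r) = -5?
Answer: 810550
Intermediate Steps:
p = 125
Z = -6 (Z = -4 - 2 = -6)
k(F) = -6
(331 + k(p))*(2344 + (y(-5, -1) + z*A(4, -3))) = (331 - 6)*(2344 + (0 - 30*(-5))) = 325*(2344 + (0 + 150)) = 325*(2344 + 150) = 325*2494 = 810550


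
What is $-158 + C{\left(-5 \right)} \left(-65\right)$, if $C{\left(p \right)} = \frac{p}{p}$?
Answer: $-223$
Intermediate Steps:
$C{\left(p \right)} = 1$
$-158 + C{\left(-5 \right)} \left(-65\right) = -158 + 1 \left(-65\right) = -158 - 65 = -223$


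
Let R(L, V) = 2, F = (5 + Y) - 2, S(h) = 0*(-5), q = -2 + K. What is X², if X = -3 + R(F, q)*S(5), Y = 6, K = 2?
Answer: 9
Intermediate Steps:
q = 0 (q = -2 + 2 = 0)
S(h) = 0
F = 9 (F = (5 + 6) - 2 = 11 - 2 = 9)
X = -3 (X = -3 + 2*0 = -3 + 0 = -3)
X² = (-3)² = 9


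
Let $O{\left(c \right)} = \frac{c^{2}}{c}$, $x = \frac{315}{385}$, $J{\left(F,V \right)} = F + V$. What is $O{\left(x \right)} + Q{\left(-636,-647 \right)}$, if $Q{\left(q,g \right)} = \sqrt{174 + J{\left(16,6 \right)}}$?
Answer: $\frac{163}{11} \approx 14.818$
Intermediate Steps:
$x = \frac{9}{11}$ ($x = 315 \cdot \frac{1}{385} = \frac{9}{11} \approx 0.81818$)
$Q{\left(q,g \right)} = 14$ ($Q{\left(q,g \right)} = \sqrt{174 + \left(16 + 6\right)} = \sqrt{174 + 22} = \sqrt{196} = 14$)
$O{\left(c \right)} = c$
$O{\left(x \right)} + Q{\left(-636,-647 \right)} = \frac{9}{11} + 14 = \frac{163}{11}$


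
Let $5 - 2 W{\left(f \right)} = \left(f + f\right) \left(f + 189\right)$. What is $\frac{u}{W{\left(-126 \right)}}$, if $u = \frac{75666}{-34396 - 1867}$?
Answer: $- \frac{151332}{575892703} \approx -0.00026278$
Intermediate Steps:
$W{\left(f \right)} = \frac{5}{2} - f \left(189 + f\right)$ ($W{\left(f \right)} = \frac{5}{2} - \frac{\left(f + f\right) \left(f + 189\right)}{2} = \frac{5}{2} - \frac{2 f \left(189 + f\right)}{2} = \frac{5}{2} - f \left(189 + f\right)$)
$u = - \frac{75666}{36263}$ ($u = \frac{75666}{-36263} = 75666 \left(- \frac{1}{36263}\right) = - \frac{75666}{36263} \approx -2.0866$)
$\frac{u}{W{\left(-126 \right)}} = - \frac{75666}{36263 \left(\frac{5}{2} - \left(-126\right)^{2} - -23814\right)} = - \frac{75666}{36263 \left(\frac{5}{2} - 15876 + 23814\right)} = - \frac{75666}{36263 \cdot \frac{15881}{2}} = \left(- \frac{75666}{36263}\right) \frac{2}{15881} = - \frac{151332}{575892703}$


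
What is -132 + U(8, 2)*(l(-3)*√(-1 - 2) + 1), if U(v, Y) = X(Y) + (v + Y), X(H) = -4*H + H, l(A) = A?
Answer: -128 - 12*I*√3 ≈ -128.0 - 20.785*I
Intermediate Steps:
X(H) = -3*H
U(v, Y) = v - 2*Y (U(v, Y) = -3*Y + (v + Y) = -3*Y + (Y + v) = v - 2*Y)
-132 + U(8, 2)*(l(-3)*√(-1 - 2) + 1) = -132 + (8 - 2*2)*(-3*√(-1 - 2) + 1) = -132 + (8 - 4)*(-3*I*√3 + 1) = -132 + 4*(-3*I*√3 + 1) = -132 + 4*(1 - 3*I*√3) = -132 + (4 - 12*I*√3) = -128 - 12*I*√3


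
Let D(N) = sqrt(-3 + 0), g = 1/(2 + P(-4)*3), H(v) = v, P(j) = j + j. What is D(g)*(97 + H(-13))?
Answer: 84*I*sqrt(3) ≈ 145.49*I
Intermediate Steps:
P(j) = 2*j
g = -1/22 (g = 1/(2 + (2*(-4))*3) = 1/(2 - 8*3) = 1/(2 - 24) = 1/(-22) = -1/22 ≈ -0.045455)
D(N) = I*sqrt(3) (D(N) = sqrt(-3) = I*sqrt(3))
D(g)*(97 + H(-13)) = (I*sqrt(3))*(97 - 13) = (I*sqrt(3))*84 = 84*I*sqrt(3)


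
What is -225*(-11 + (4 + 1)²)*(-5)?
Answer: 15750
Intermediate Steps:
-225*(-11 + (4 + 1)²)*(-5) = -225*(-11 + 5²)*(-5) = -225*(-11 + 25)*(-5) = -3150*(-5) = -225*(-70) = 15750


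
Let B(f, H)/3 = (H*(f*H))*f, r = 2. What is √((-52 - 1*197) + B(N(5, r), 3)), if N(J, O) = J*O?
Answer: √2451 ≈ 49.508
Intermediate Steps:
B(f, H) = 3*H²*f² (B(f, H) = 3*((H*(f*H))*f) = 3*((H*(H*f))*f) = 3*((f*H²)*f) = 3*(H²*f²) = 3*H²*f²)
√((-52 - 1*197) + B(N(5, r), 3)) = √((-52 - 1*197) + 3*3²*(5*2)²) = √((-52 - 197) + 3*9*10²) = √(-249 + 3*9*100) = √(-249 + 2700) = √2451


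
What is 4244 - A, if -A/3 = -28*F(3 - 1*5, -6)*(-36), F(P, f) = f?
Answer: -13900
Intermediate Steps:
A = 18144 (A = -3*(-28*(-6))*(-36) = -504*(-36) = -3*(-6048) = 18144)
4244 - A = 4244 - 1*18144 = 4244 - 18144 = -13900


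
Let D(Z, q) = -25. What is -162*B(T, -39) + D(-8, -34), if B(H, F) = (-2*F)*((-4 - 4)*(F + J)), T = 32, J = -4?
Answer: -4346809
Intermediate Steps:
B(H, F) = -2*F*(32 - 8*F) (B(H, F) = (-2*F)*((-4 - 4)*(F - 4)) = (-2*F)*(-8*(-4 + F)) = (-2*F)*(32 - 8*F) = -2*F*(32 - 8*F))
-162*B(T, -39) + D(-8, -34) = -2592*(-39)*(-4 - 39) - 25 = -2592*(-39)*(-43) - 25 = -162*26832 - 25 = -4346784 - 25 = -4346809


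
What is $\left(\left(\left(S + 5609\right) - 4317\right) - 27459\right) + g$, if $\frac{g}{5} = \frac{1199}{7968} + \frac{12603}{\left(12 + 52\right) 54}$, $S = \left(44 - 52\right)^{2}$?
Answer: $- \frac{2494049093}{95616} \approx -26084.0$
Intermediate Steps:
$S = 64$ ($S = \left(-8\right)^{2} = 64$)
$g = \frac{1815355}{95616}$ ($g = 5 \left(\frac{1199}{7968} + \frac{12603}{\left(12 + 52\right) 54}\right) = 5 \left(1199 \cdot \frac{1}{7968} + \frac{12603}{64 \cdot 54}\right) = 5 \left(\frac{1199}{7968} + \frac{12603}{3456}\right) = 5 \left(\frac{1199}{7968} + 12603 \cdot \frac{1}{3456}\right) = 5 \left(\frac{1199}{7968} + \frac{4201}{1152}\right) = 5 \cdot \frac{363071}{95616} = \frac{1815355}{95616} \approx 18.986$)
$\left(\left(\left(S + 5609\right) - 4317\right) - 27459\right) + g = \left(\left(\left(64 + 5609\right) - 4317\right) - 27459\right) + \frac{1815355}{95616} = \left(\left(5673 - 4317\right) - 27459\right) + \frac{1815355}{95616} = \left(1356 - 27459\right) + \frac{1815355}{95616} = -26103 + \frac{1815355}{95616} = - \frac{2494049093}{95616}$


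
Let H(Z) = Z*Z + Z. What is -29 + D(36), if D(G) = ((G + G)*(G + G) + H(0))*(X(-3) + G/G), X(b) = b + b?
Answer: -25949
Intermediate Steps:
X(b) = 2*b
H(Z) = Z + Z² (H(Z) = Z² + Z = Z + Z²)
D(G) = -20*G² (D(G) = ((G + G)*(G + G) + 0*(1 + 0))*(2*(-3) + G/G) = ((2*G)*(2*G) + 0*1)*(-6 + 1) = (4*G² + 0)*(-5) = (4*G²)*(-5) = -20*G²)
-29 + D(36) = -29 - 20*36² = -29 - 20*1296 = -29 - 25920 = -25949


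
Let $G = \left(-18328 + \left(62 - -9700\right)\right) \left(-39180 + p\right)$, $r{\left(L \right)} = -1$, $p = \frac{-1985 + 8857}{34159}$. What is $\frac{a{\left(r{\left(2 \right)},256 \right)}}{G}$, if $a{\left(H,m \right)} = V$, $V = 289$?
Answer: $\frac{580703}{674367292904} \approx 8.6111 \cdot 10^{-7}$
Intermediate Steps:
$p = \frac{6872}{34159}$ ($p = 6872 \cdot \frac{1}{34159} = \frac{6872}{34159} \approx 0.20118$)
$a{\left(H,m \right)} = 289$
$G = \frac{11464243979368}{34159}$ ($G = \left(-18328 + \left(62 - -9700\right)\right) \left(-39180 + \frac{6872}{34159}\right) = \left(-18328 + \left(62 + 9700\right)\right) \left(- \frac{1338342748}{34159}\right) = \left(-18328 + 9762\right) \left(- \frac{1338342748}{34159}\right) = \left(-8566\right) \left(- \frac{1338342748}{34159}\right) = \frac{11464243979368}{34159} \approx 3.3561 \cdot 10^{8}$)
$\frac{a{\left(r{\left(2 \right)},256 \right)}}{G} = \frac{289}{\frac{11464243979368}{34159}} = 289 \cdot \frac{34159}{11464243979368} = \frac{580703}{674367292904}$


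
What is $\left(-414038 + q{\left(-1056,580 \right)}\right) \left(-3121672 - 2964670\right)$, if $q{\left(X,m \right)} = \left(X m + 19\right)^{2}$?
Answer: $-2283035955228907186$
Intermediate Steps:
$q{\left(X,m \right)} = \left(19 + X m\right)^{2}$
$\left(-414038 + q{\left(-1056,580 \right)}\right) \left(-3121672 - 2964670\right) = \left(-414038 + \left(19 - 612480\right)^{2}\right) \left(-3121672 - 2964670\right) = \left(-414038 + \left(19 - 612480\right)^{2}\right) \left(-6086342\right) = \left(-414038 + \left(-612461\right)^{2}\right) \left(-6086342\right) = \left(-414038 + 375108476521\right) \left(-6086342\right) = 375108062483 \left(-6086342\right) = -2283035955228907186$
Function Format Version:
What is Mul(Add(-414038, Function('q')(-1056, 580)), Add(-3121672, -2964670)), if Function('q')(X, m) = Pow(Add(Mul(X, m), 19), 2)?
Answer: -2283035955228907186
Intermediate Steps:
Function('q')(X, m) = Pow(Add(19, Mul(X, m)), 2)
Mul(Add(-414038, Function('q')(-1056, 580)), Add(-3121672, -2964670)) = Mul(Add(-414038, Pow(Add(19, Mul(-1056, 580)), 2)), Add(-3121672, -2964670)) = Mul(Add(-414038, Pow(Add(19, -612480), 2)), -6086342) = Mul(Add(-414038, Pow(-612461, 2)), -6086342) = Mul(Add(-414038, 375108476521), -6086342) = Mul(375108062483, -6086342) = -2283035955228907186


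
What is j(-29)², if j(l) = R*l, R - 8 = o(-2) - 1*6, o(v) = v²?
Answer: 30276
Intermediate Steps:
R = 6 (R = 8 + ((-2)² - 1*6) = 8 + (4 - 6) = 8 - 2 = 6)
j(l) = 6*l
j(-29)² = (6*(-29))² = (-174)² = 30276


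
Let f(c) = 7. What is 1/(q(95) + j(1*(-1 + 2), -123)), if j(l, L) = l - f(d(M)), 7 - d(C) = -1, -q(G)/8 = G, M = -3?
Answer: -1/766 ≈ -0.0013055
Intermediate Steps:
q(G) = -8*G
d(C) = 8 (d(C) = 7 - 1*(-1) = 7 + 1 = 8)
j(l, L) = -7 + l (j(l, L) = l - 1*7 = l - 7 = -7 + l)
1/(q(95) + j(1*(-1 + 2), -123)) = 1/(-8*95 + (-7 + 1*(-1 + 2))) = 1/(-760 + (-7 + 1*1)) = 1/(-760 + (-7 + 1)) = 1/(-760 - 6) = 1/(-766) = -1/766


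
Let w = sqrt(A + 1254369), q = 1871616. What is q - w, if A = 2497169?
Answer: 1871616 - 7*sqrt(76562) ≈ 1.8697e+6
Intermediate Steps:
w = 7*sqrt(76562) (w = sqrt(2497169 + 1254369) = sqrt(3751538) = 7*sqrt(76562) ≈ 1936.9)
q - w = 1871616 - 7*sqrt(76562)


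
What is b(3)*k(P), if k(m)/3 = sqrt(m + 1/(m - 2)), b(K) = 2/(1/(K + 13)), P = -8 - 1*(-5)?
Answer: 384*I*sqrt(5)/5 ≈ 171.73*I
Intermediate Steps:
P = -3 (P = -8 + 5 = -3)
b(K) = 26 + 2*K (b(K) = 2/(1/(13 + K)) = 2*(13 + K) = 26 + 2*K)
k(m) = 3*sqrt(m + 1/(-2 + m)) (k(m) = 3*sqrt(m + 1/(m - 2)) = 3*sqrt(m + 1/(-2 + m)))
b(3)*k(P) = (26 + 2*3)*(3*sqrt((1 - 3*(-2 - 3))/(-2 - 3))) = (26 + 6)*(3*sqrt((1 - 3*(-5))/(-5))) = 32*(3*sqrt(-(1 + 15)/5)) = 32*(3*sqrt(-1/5*16)) = 32*(3*sqrt(-16/5)) = 32*(3*(4*I*sqrt(5)/5)) = 32*(12*I*sqrt(5)/5) = 384*I*sqrt(5)/5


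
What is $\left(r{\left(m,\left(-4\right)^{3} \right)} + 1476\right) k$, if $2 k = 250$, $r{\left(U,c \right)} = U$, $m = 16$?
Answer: $186500$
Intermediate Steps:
$k = 125$ ($k = \frac{1}{2} \cdot 250 = 125$)
$\left(r{\left(m,\left(-4\right)^{3} \right)} + 1476\right) k = \left(16 + 1476\right) 125 = 1492 \cdot 125 = 186500$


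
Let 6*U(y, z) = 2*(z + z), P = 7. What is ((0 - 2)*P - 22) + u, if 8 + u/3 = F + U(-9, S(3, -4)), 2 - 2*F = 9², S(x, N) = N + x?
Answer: -361/2 ≈ -180.50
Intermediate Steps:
F = -79/2 (F = 1 - ½*9² = 1 - ½*81 = 1 - 81/2 = -79/2 ≈ -39.500)
U(y, z) = 2*z/3 (U(y, z) = (2*(z + z))/6 = (2*(2*z))/6 = (4*z)/6 = 2*z/3)
u = -289/2 (u = -24 + 3*(-79/2 + 2*(-4 + 3)/3) = -24 + 3*(-79/2 + (⅔)*(-1)) = -24 + 3*(-79/2 - ⅔) = -24 + 3*(-241/6) = -24 - 241/2 = -289/2 ≈ -144.50)
((0 - 2)*P - 22) + u = ((0 - 2)*7 - 22) - 289/2 = (-2*7 - 22) - 289/2 = (-14 - 22) - 289/2 = -36 - 289/2 = -361/2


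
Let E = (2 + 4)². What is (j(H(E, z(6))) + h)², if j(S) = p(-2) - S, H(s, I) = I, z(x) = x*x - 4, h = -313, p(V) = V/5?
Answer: 2982529/25 ≈ 1.1930e+5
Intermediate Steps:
p(V) = V/5 (p(V) = V*(⅕) = V/5)
E = 36 (E = 6² = 36)
z(x) = -4 + x² (z(x) = x² - 4 = -4 + x²)
j(S) = -⅖ - S (j(S) = (⅕)*(-2) - S = -⅖ - S)
(j(H(E, z(6))) + h)² = ((-⅖ - (-4 + 6²)) - 313)² = ((-⅖ - (-4 + 36)) - 313)² = ((-⅖ - 1*32) - 313)² = ((-⅖ - 32) - 313)² = (-162/5 - 313)² = (-1727/5)² = 2982529/25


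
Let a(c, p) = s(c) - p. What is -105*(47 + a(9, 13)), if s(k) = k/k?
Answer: -3675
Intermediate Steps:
s(k) = 1
a(c, p) = 1 - p
-105*(47 + a(9, 13)) = -105*(47 + (1 - 1*13)) = -105*(47 + (1 - 13)) = -105*(47 - 12) = -105*35 = -3675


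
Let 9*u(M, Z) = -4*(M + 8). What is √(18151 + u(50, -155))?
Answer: √163127/3 ≈ 134.63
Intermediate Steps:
u(M, Z) = -32/9 - 4*M/9 (u(M, Z) = (-4*(M + 8))/9 = (-4*(8 + M))/9 = (-32 - 4*M)/9 = -32/9 - 4*M/9)
√(18151 + u(50, -155)) = √(18151 + (-32/9 - 4/9*50)) = √(18151 + (-32/9 - 200/9)) = √(18151 - 232/9) = √(163127/9) = √163127/3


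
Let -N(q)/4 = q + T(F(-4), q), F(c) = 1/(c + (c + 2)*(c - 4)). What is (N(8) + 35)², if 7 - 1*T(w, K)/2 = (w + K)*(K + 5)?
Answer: 5583769/9 ≈ 6.2042e+5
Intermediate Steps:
F(c) = 1/(c + (-4 + c)*(2 + c)) (F(c) = 1/(c + (2 + c)*(-4 + c)) = 1/(c + (-4 + c)*(2 + c)))
T(w, K) = 14 - 2*(5 + K)*(K + w) (T(w, K) = 14 - 2*(w + K)*(K + 5) = 14 - 2*(K + w)*(5 + K) = 14 - 2*(5 + K)*(K + w))
N(q) = -158/3 + 8*q² + 110*q/3 (N(q) = -4*(q + (14 - 10*q - 10/(-8 + (-4)² - 1*(-4)) - 2*q² - 2*q/(-8 + (-4)² - 1*(-4)))) = -4*(q + (14 - 10*q - 10/(-8 + 16 + 4) - 2*q² - 2*q/(-8 + 16 + 4))) = -4*(q + (14 - 10*q - 10/12 - 2*q² - 2*q/12)) = -4*(q + (14 - 10*q - 10*1/12 - 2*q² - 2*q*1/12)) = -4*(q + (14 - 10*q - ⅚ - 2*q² - q/6)) = -4*(q + (79/6 - 2*q² - 61*q/6)) = -4*(79/6 - 2*q² - 55*q/6) = -158/3 + 8*q² + 110*q/3)
(N(8) + 35)² = ((-158/3 + 8*8² + (110/3)*8) + 35)² = ((-158/3 + 8*64 + 880/3) + 35)² = ((-158/3 + 512 + 880/3) + 35)² = (2258/3 + 35)² = (2363/3)² = 5583769/9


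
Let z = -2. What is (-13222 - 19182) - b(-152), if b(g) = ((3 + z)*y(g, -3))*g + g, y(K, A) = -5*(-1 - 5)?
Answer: -27692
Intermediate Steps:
y(K, A) = 30 (y(K, A) = -5*(-6) = 30)
b(g) = 31*g (b(g) = ((3 - 2)*30)*g + g = (1*30)*g + g = 30*g + g = 31*g)
(-13222 - 19182) - b(-152) = (-13222 - 19182) - 31*(-152) = -32404 - 1*(-4712) = -32404 + 4712 = -27692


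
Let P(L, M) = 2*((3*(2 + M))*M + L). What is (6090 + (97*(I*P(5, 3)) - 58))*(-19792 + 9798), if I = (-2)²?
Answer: -448051008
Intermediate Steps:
I = 4
P(L, M) = 2*L + 2*M*(6 + 3*M) (P(L, M) = 2*((6 + 3*M)*M + L) = 2*(M*(6 + 3*M) + L) = 2*(L + M*(6 + 3*M)) = 2*L + 2*M*(6 + 3*M))
(6090 + (97*(I*P(5, 3)) - 58))*(-19792 + 9798) = (6090 + (97*(4*(2*5 + 6*3² + 12*3)) - 58))*(-19792 + 9798) = (6090 + (97*(4*(10 + 6*9 + 36)) - 58))*(-9994) = (6090 + (97*(4*(10 + 54 + 36)) - 58))*(-9994) = (6090 + (97*(4*100) - 58))*(-9994) = (6090 + (97*400 - 58))*(-9994) = (6090 + (38800 - 58))*(-9994) = (6090 + 38742)*(-9994) = 44832*(-9994) = -448051008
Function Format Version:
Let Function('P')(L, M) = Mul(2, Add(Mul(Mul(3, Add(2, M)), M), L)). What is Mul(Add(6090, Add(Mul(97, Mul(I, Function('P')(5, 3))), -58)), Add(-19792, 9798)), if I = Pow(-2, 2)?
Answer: -448051008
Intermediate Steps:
I = 4
Function('P')(L, M) = Add(Mul(2, L), Mul(2, M, Add(6, Mul(3, M)))) (Function('P')(L, M) = Mul(2, Add(Mul(Add(6, Mul(3, M)), M), L)) = Mul(2, Add(Mul(M, Add(6, Mul(3, M))), L)) = Mul(2, Add(L, Mul(M, Add(6, Mul(3, M))))) = Add(Mul(2, L), Mul(2, M, Add(6, Mul(3, M)))))
Mul(Add(6090, Add(Mul(97, Mul(I, Function('P')(5, 3))), -58)), Add(-19792, 9798)) = Mul(Add(6090, Add(Mul(97, Mul(4, Add(Mul(2, 5), Mul(6, Pow(3, 2)), Mul(12, 3)))), -58)), Add(-19792, 9798)) = Mul(Add(6090, Add(Mul(97, Mul(4, Add(10, Mul(6, 9), 36))), -58)), -9994) = Mul(Add(6090, Add(Mul(97, Mul(4, Add(10, 54, 36))), -58)), -9994) = Mul(Add(6090, Add(Mul(97, Mul(4, 100)), -58)), -9994) = Mul(Add(6090, Add(Mul(97, 400), -58)), -9994) = Mul(Add(6090, Add(38800, -58)), -9994) = Mul(Add(6090, 38742), -9994) = Mul(44832, -9994) = -448051008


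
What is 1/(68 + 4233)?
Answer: 1/4301 ≈ 0.00023250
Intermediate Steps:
1/(68 + 4233) = 1/4301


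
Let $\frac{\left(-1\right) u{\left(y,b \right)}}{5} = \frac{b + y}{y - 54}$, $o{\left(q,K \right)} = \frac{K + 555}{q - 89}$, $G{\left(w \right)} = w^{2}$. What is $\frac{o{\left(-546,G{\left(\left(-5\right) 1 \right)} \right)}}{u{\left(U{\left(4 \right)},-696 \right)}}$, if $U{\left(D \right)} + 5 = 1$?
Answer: $\frac{1682}{111125} \approx 0.015136$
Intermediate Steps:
$U{\left(D \right)} = -4$ ($U{\left(D \right)} = -5 + 1 = -4$)
$o{\left(q,K \right)} = \frac{555 + K}{-89 + q}$
$u{\left(y,b \right)} = - \frac{5 \left(b + y\right)}{-54 + y}$ ($u{\left(y,b \right)} = - 5 \frac{b + y}{y - 54} = - 5 \frac{b + y}{-54 + y} = - \frac{5 \left(b + y\right)}{-54 + y}$)
$\frac{o{\left(-546,G{\left(\left(-5\right) 1 \right)} \right)}}{u{\left(U{\left(4 \right)},-696 \right)}} = \frac{\frac{1}{-89 - 546} \left(555 + \left(\left(-5\right) 1\right)^{2}\right)}{5 \frac{1}{-54 - 4} \left(\left(-1\right) \left(-696\right) - -4\right)} = \frac{\frac{1}{-635} \left(555 + \left(-5\right)^{2}\right)}{5 \frac{1}{-58} \left(696 + 4\right)} = \frac{\left(- \frac{1}{635}\right) \left(555 + 25\right)}{5 \left(- \frac{1}{58}\right) 700} = \frac{\left(- \frac{1}{635}\right) 580}{- \frac{1750}{29}} = \left(- \frac{116}{127}\right) \left(- \frac{29}{1750}\right) = \frac{1682}{111125}$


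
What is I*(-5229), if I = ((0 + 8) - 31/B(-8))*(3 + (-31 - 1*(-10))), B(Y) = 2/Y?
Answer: 12424104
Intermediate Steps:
I = -2376 (I = ((0 + 8) - 31/(2/(-8)))*(3 + (-31 - 1*(-10))) = (8 - 31/(2*(-1/8)))*(3 + (-31 + 10)) = (8 - 31/(-1/4))*(3 - 21) = (8 - 31*(-4))*(-18) = (8 + 124)*(-18) = 132*(-18) = -2376)
I*(-5229) = -2376*(-5229) = 12424104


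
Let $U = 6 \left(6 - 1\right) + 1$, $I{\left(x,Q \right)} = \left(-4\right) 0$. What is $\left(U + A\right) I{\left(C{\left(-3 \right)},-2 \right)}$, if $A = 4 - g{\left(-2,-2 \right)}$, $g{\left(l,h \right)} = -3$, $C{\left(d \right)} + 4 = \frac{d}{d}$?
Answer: $0$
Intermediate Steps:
$C{\left(d \right)} = -3$ ($C{\left(d \right)} = -4 + \frac{d}{d} = -4 + 1 = -3$)
$I{\left(x,Q \right)} = 0$
$A = 7$ ($A = 4 - -3 = 4 + 3 = 7$)
$U = 31$ ($U = 6 \cdot 5 + 1 = 30 + 1 = 31$)
$\left(U + A\right) I{\left(C{\left(-3 \right)},-2 \right)} = \left(31 + 7\right) 0 = 38 \cdot 0 = 0$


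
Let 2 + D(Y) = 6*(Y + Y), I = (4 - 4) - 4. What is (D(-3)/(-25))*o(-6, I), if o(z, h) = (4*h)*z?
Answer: 3648/25 ≈ 145.92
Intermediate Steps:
I = -4 (I = 0 - 4 = -4)
D(Y) = -2 + 12*Y (D(Y) = -2 + 6*(Y + Y) = -2 + 6*(2*Y) = -2 + 12*Y)
o(z, h) = 4*h*z
(D(-3)/(-25))*o(-6, I) = ((-2 + 12*(-3))/(-25))*(4*(-4)*(-6)) = ((-2 - 36)*(-1/25))*96 = -38*(-1/25)*96 = (38/25)*96 = 3648/25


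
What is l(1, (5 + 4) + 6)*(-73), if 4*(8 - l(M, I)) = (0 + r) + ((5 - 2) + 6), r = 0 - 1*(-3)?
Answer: -365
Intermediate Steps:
r = 3 (r = 0 + 3 = 3)
l(M, I) = 5 (l(M, I) = 8 - ((0 + 3) + ((5 - 2) + 6))/4 = 8 - (3 + (3 + 6))/4 = 8 - (3 + 9)/4 = 8 - 1/4*12 = 8 - 3 = 5)
l(1, (5 + 4) + 6)*(-73) = 5*(-73) = -365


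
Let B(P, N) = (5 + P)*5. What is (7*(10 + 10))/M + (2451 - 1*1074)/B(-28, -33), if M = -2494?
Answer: -1725169/143405 ≈ -12.030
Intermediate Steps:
B(P, N) = 25 + 5*P
(7*(10 + 10))/M + (2451 - 1*1074)/B(-28, -33) = (7*(10 + 10))/(-2494) + (2451 - 1*1074)/(25 + 5*(-28)) = (7*20)*(-1/2494) + (2451 - 1074)/(25 - 140) = 140*(-1/2494) + 1377/(-115) = -70/1247 + 1377*(-1/115) = -70/1247 - 1377/115 = -1725169/143405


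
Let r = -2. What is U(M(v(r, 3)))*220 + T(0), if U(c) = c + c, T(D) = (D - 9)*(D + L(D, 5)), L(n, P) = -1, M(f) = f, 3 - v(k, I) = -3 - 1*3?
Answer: 3969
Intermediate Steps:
v(k, I) = 9 (v(k, I) = 3 - (-3 - 1*3) = 3 - (-3 - 3) = 3 - 1*(-6) = 3 + 6 = 9)
T(D) = (-1 + D)*(-9 + D) (T(D) = (D - 9)*(D - 1) = (-9 + D)*(-1 + D) = (-1 + D)*(-9 + D))
U(c) = 2*c
U(M(v(r, 3)))*220 + T(0) = (2*9)*220 + (9 + 0**2 - 10*0) = 18*220 + (9 + 0 + 0) = 3960 + 9 = 3969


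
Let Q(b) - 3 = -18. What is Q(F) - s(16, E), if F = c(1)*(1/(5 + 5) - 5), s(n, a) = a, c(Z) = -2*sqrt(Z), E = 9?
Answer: -24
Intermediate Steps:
F = 49/5 (F = (-2*sqrt(1))*(1/(5 + 5) - 5) = (-2*1)*(1/10 - 5) = -2*(1/10 - 5) = -2*(-49/10) = 49/5 ≈ 9.8000)
Q(b) = -15 (Q(b) = 3 - 18 = -15)
Q(F) - s(16, E) = -15 - 1*9 = -15 - 9 = -24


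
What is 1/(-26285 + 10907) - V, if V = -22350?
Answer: 343698299/15378 ≈ 22350.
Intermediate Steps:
1/(-26285 + 10907) - V = 1/(-26285 + 10907) - 1*(-22350) = 1/(-15378) + 22350 = -1/15378 + 22350 = 343698299/15378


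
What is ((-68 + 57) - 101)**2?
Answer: 12544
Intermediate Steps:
((-68 + 57) - 101)**2 = (-11 - 101)**2 = (-112)**2 = 12544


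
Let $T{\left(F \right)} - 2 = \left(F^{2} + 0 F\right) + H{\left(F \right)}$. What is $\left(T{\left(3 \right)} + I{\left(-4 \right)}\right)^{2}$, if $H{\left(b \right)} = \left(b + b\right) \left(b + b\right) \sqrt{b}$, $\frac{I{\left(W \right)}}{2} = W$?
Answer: $3897 + 216 \sqrt{3} \approx 4271.1$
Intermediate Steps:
$I{\left(W \right)} = 2 W$
$H{\left(b \right)} = 4 b^{\frac{5}{2}}$ ($H{\left(b \right)} = 2 b 2 b \sqrt{b} = 4 b^{2} \sqrt{b} = 4 b^{\frac{5}{2}}$)
$T{\left(F \right)} = 2 + F^{2} + 4 F^{\frac{5}{2}}$ ($T{\left(F \right)} = 2 + \left(\left(F^{2} + 0 F\right) + 4 F^{\frac{5}{2}}\right) = 2 + \left(\left(F^{2} + 0\right) + 4 F^{\frac{5}{2}}\right) = 2 + \left(F^{2} + 4 F^{\frac{5}{2}}\right) = 2 + F^{2} + 4 F^{\frac{5}{2}}$)
$\left(T{\left(3 \right)} + I{\left(-4 \right)}\right)^{2} = \left(\left(2 + 3^{2} + 4 \cdot 3^{\frac{5}{2}}\right) + 2 \left(-4\right)\right)^{2} = \left(\left(2 + 9 + 4 \cdot 9 \sqrt{3}\right) - 8\right)^{2} = \left(\left(2 + 9 + 36 \sqrt{3}\right) - 8\right)^{2} = \left(\left(11 + 36 \sqrt{3}\right) - 8\right)^{2} = \left(3 + 36 \sqrt{3}\right)^{2}$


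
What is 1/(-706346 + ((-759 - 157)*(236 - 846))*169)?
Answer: 1/93724094 ≈ 1.0670e-8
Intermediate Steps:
1/(-706346 + ((-759 - 157)*(236 - 846))*169) = 1/(-706346 - 916*(-610)*169) = 1/(-706346 + 558760*169) = 1/(-706346 + 94430440) = 1/93724094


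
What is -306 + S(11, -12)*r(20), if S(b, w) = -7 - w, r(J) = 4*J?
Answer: 94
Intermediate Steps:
-306 + S(11, -12)*r(20) = -306 + (-7 - 1*(-12))*(4*20) = -306 + (-7 + 12)*80 = -306 + 5*80 = -306 + 400 = 94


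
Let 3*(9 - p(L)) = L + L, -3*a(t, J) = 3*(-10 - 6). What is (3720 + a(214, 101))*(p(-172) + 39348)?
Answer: 442398440/3 ≈ 1.4747e+8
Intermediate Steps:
a(t, J) = 16 (a(t, J) = -(-10 - 6) = -(-16) = -⅓*(-48) = 16)
p(L) = 9 - 2*L/3 (p(L) = 9 - (L + L)/3 = 9 - 2*L/3)
(3720 + a(214, 101))*(p(-172) + 39348) = (3720 + 16)*((9 - ⅔*(-172)) + 39348) = 3736*((9 + 344/3) + 39348) = 3736*(371/3 + 39348) = 3736*(118415/3) = 442398440/3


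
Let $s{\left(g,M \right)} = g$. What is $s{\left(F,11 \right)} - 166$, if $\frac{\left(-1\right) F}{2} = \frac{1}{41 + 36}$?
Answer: $- \frac{12784}{77} \approx -166.03$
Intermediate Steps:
$F = - \frac{2}{77}$ ($F = - \frac{2}{41 + 36} = - \frac{2}{77} \approx -0.025974$)
$s{\left(F,11 \right)} - 166 = - \frac{2}{77} - 166 = - \frac{12784}{77}$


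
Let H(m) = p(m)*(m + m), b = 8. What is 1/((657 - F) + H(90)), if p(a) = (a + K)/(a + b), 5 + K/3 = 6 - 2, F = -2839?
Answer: 49/179134 ≈ 0.00027354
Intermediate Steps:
K = -3 (K = -15 + 3*(6 - 2) = -15 + 3*4 = -15 + 12 = -3)
p(a) = (-3 + a)/(8 + a) (p(a) = (a - 3)/(a + 8) = (-3 + a)/(8 + a))
H(m) = 2*m*(-3 + m)/(8 + m) (H(m) = ((-3 + m)/(8 + m))*(m + m) = ((-3 + m)/(8 + m))*(2*m) = 2*m*(-3 + m)/(8 + m))
1/((657 - F) + H(90)) = 1/((657 - 1*(-2839)) + 2*90*(-3 + 90)/(8 + 90)) = 1/((657 + 2839) + 2*90*87/98) = 1/(3496 + 2*90*(1/98)*87) = 1/(3496 + 7830/49) = 1/(179134/49) = 49/179134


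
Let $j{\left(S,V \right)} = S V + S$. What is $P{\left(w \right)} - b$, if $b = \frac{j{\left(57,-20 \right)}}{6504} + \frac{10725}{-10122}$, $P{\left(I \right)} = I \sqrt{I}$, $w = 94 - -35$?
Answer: $\frac{4484307}{3657416} + 129 \sqrt{129} \approx 1466.4$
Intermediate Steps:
$w = 129$ ($w = 94 + 35 = 129$)
$j{\left(S,V \right)} = S + S V$
$P{\left(I \right)} = I^{\frac{3}{2}}$
$b = - \frac{4484307}{3657416}$ ($b = \frac{57 \left(1 - 20\right)}{6504} + \frac{10725}{-10122} = 57 \left(-19\right) \frac{1}{6504} + 10725 \left(- \frac{1}{10122}\right) = \left(-1083\right) \frac{1}{6504} - \frac{3575}{3374} = - \frac{361}{2168} - \frac{3575}{3374} = - \frac{4484307}{3657416} \approx -1.2261$)
$P{\left(w \right)} - b = 129^{\frac{3}{2}} - - \frac{4484307}{3657416} = 129 \sqrt{129} + \frac{4484307}{3657416} = \frac{4484307}{3657416} + 129 \sqrt{129}$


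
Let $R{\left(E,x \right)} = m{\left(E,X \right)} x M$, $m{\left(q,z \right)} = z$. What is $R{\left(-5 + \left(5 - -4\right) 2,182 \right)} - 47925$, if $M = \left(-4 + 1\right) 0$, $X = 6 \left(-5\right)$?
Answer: $-47925$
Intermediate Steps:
$X = -30$
$M = 0$ ($M = \left(-3\right) 0 = 0$)
$R{\left(E,x \right)} = 0$ ($R{\left(E,x \right)} = - 30 x 0 = 0$)
$R{\left(-5 + \left(5 - -4\right) 2,182 \right)} - 47925 = 0 - 47925 = -47925$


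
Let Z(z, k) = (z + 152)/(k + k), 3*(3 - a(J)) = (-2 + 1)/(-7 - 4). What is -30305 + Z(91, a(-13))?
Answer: -5931761/196 ≈ -30264.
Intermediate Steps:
a(J) = 98/33 (a(J) = 3 - (-2 + 1)/(3*(-7 - 4)) = 3 - (-1)/(3*(-11)) = 3 - (-1)*(-1)/(3*11) = 3 - ⅓*1/11 = 3 - 1/33 = 98/33)
Z(z, k) = (152 + z)/(2*k) (Z(z, k) = (152 + z)/((2*k)) = (152 + z)*(1/(2*k)) = (152 + z)/(2*k))
-30305 + Z(91, a(-13)) = -30305 + (152 + 91)/(2*(98/33)) = -30305 + (½)*(33/98)*243 = -30305 + 8019/196 = -5931761/196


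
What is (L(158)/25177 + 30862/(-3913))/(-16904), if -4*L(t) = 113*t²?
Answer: 272045331/128103194408 ≈ 0.0021236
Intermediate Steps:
L(t) = -113*t²/4
(L(158)/25177 + 30862/(-3913))/(-16904) = (-113/4*158²/25177 + 30862/(-3913))/(-16904) = (-113/4*24964*(1/25177) + 30862*(-1/3913))*(-1/16904) = (-705233*1/25177 - 2374/301)*(-1/16904) = (-705233/25177 - 2374/301)*(-1/16904) = -272045331/7578277*(-1/16904) = 272045331/128103194408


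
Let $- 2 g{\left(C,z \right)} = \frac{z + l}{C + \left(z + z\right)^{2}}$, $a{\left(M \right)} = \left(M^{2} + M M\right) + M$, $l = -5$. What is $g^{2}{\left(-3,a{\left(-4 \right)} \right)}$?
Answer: $\frac{529}{39262756} \approx 1.3473 \cdot 10^{-5}$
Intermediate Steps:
$a{\left(M \right)} = M + 2 M^{2}$ ($a{\left(M \right)} = \left(M^{2} + M^{2}\right) + M = 2 M^{2} + M = M + 2 M^{2}$)
$g{\left(C,z \right)} = - \frac{-5 + z}{2 \left(C + 4 z^{2}\right)}$ ($g{\left(C,z \right)} = - \frac{\left(z - 5\right) \frac{1}{C + \left(z + z\right)^{2}}}{2} = - \frac{\left(-5 + z\right) \frac{1}{C + \left(2 z\right)^{2}}}{2} = - \frac{\left(-5 + z\right) \frac{1}{C + 4 z^{2}}}{2} = - \frac{\frac{1}{C + 4 z^{2}} \left(-5 + z\right)}{2} = - \frac{-5 + z}{2 \left(C + 4 z^{2}\right)}$)
$g^{2}{\left(-3,a{\left(-4 \right)} \right)} = \left(\frac{5 - - 4 \left(1 + 2 \left(-4\right)\right)}{2 \left(-3 + 4 \left(- 4 \left(1 + 2 \left(-4\right)\right)\right)^{2}\right)}\right)^{2} = \left(\frac{5 - - 4 \left(1 - 8\right)}{2 \left(-3 + 4 \left(- 4 \left(1 - 8\right)\right)^{2}\right)}\right)^{2} = \left(\frac{5 - \left(-4\right) \left(-7\right)}{2 \left(-3 + 4 \left(\left(-4\right) \left(-7\right)\right)^{2}\right)}\right)^{2} = \left(\frac{5 - 28}{2 \left(-3 + 4 \cdot 28^{2}\right)}\right)^{2} = \left(\frac{5 - 28}{2 \left(-3 + 4 \cdot 784\right)}\right)^{2} = \left(\frac{1}{2} \frac{1}{-3 + 3136} \left(-23\right)\right)^{2} = \left(\frac{1}{2} \cdot \frac{1}{3133} \left(-23\right)\right)^{2} = \left(- \frac{23}{6266}\right)^{2} = \frac{529}{39262756}$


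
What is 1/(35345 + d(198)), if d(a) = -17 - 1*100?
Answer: 1/35228 ≈ 2.8387e-5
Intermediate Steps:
d(a) = -117 (d(a) = -17 - 100 = -117)
1/(35345 + d(198)) = 1/(35345 - 117) = 1/35228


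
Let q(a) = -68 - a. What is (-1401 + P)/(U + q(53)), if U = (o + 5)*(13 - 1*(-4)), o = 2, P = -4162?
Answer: 5563/2 ≈ 2781.5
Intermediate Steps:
U = 119 (U = (2 + 5)*(13 - 1*(-4)) = 7*(13 + 4) = 7*17 = 119)
(-1401 + P)/(U + q(53)) = (-1401 - 4162)/(119 + (-68 - 1*53)) = -5563/(119 + (-68 - 53)) = -5563/(119 - 121) = -5563/(-2) = -5563*(-½) = 5563/2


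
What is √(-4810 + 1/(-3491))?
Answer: I*√58619863101/3491 ≈ 69.354*I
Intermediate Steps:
√(-4810 + 1/(-3491)) = √(-4810 - 1/3491) = √(-16791711/3491) = I*√58619863101/3491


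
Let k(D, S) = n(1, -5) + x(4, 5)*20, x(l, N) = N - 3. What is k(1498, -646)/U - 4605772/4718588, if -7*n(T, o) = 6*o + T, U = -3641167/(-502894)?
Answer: 21994597476185/4295291728049 ≈ 5.1206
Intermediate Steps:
x(l, N) = -3 + N
U = 3641167/502894 (U = -3641167*(-1/502894) = 3641167/502894 ≈ 7.2404)
n(T, o) = -6*o/7 - T/7 (n(T, o) = -(6*o + T)/7 = -(T + 6*o)/7 = -6*o/7 - T/7)
k(D, S) = 309/7 (k(D, S) = (-6/7*(-5) - 1/7*1) + (-3 + 5)*20 = (30/7 - 1/7) + 2*20 = 29/7 + 40 = 309/7)
k(1498, -646)/U - 4605772/4718588 = 309/(7*(3641167/502894)) - 4605772/4718588 = (309/7)*(502894/3641167) - 4605772*1/4718588 = 22199178/3641167 - 1151443/1179647 = 21994597476185/4295291728049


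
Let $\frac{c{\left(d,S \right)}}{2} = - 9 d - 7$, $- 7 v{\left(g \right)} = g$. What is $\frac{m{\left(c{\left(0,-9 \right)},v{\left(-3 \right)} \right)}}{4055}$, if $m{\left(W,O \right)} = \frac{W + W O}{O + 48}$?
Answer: $- \frac{28}{274929} \approx -0.00010184$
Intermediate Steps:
$v{\left(g \right)} = - \frac{g}{7}$
$c{\left(d,S \right)} = -14 - 18 d$ ($c{\left(d,S \right)} = 2 \left(- 9 d - 7\right) = 2 \left(-7 - 9 d\right) = -14 - 18 d$)
$m{\left(W,O \right)} = \frac{W + O W}{48 + O}$
$\frac{m{\left(c{\left(0,-9 \right)},v{\left(-3 \right)} \right)}}{4055} = \frac{\left(-14 - 0\right) \frac{1}{48 - - \frac{3}{7}} \left(1 - - \frac{3}{7}\right)}{4055} = \frac{\left(-14 + 0\right) \left(1 + \frac{3}{7}\right)}{48 + \frac{3}{7}} \cdot \frac{1}{4055} = \left(-14\right) \frac{1}{\frac{339}{7}} \cdot \frac{10}{7} \cdot \frac{1}{4055} = \left(-14\right) \frac{7}{339} \cdot \frac{10}{7} \cdot \frac{1}{4055} = \left(- \frac{140}{339}\right) \frac{1}{4055} = - \frac{28}{274929}$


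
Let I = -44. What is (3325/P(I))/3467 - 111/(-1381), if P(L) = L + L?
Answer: 29273831/421337576 ≈ 0.069478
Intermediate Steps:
P(L) = 2*L
(3325/P(I))/3467 - 111/(-1381) = (3325/((2*(-44))))/3467 - 111/(-1381) = (3325/(-88))*(1/3467) - 111*(-1/1381) = (3325*(-1/88))*(1/3467) + 111/1381 = -3325/88*1/3467 + 111/1381 = -3325/305096 + 111/1381 = 29273831/421337576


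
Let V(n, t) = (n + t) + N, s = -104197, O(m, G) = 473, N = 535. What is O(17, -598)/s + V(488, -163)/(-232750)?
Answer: -19970017/2425185175 ≈ -0.0082344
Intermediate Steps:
V(n, t) = 535 + n + t (V(n, t) = (n + t) + 535 = 535 + n + t)
O(17, -598)/s + V(488, -163)/(-232750) = 473/(-104197) + (535 + 488 - 163)/(-232750) = 473*(-1/104197) + 860*(-1/232750) = -473/104197 - 86/23275 = -19970017/2425185175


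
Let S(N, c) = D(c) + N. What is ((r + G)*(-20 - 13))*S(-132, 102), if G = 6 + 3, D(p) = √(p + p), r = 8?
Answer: 74052 - 1122*√51 ≈ 66039.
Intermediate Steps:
D(p) = √2*√p (D(p) = √(2*p) = √2*√p)
G = 9
S(N, c) = N + √2*√c (S(N, c) = √2*√c + N = N + √2*√c)
((r + G)*(-20 - 13))*S(-132, 102) = ((8 + 9)*(-20 - 13))*(-132 + √2*√102) = (17*(-33))*(-132 + 2*√51) = -561*(-132 + 2*√51) = 74052 - 1122*√51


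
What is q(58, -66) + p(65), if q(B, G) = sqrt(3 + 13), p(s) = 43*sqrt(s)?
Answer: 4 + 43*sqrt(65) ≈ 350.68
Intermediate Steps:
q(B, G) = 4 (q(B, G) = sqrt(16) = 4)
q(58, -66) + p(65) = 4 + 43*sqrt(65)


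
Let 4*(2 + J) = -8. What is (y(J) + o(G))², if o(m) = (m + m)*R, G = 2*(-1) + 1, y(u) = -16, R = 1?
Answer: 324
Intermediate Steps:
J = -4 (J = -2 + (¼)*(-8) = -2 - 2 = -4)
G = -1 (G = -2 + 1 = -1)
o(m) = 2*m (o(m) = (m + m)*1 = (2*m)*1 = 2*m)
(y(J) + o(G))² = (-16 + 2*(-1))² = (-16 - 2)² = (-18)² = 324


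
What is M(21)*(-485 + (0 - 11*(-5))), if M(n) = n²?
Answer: -189630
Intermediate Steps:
M(21)*(-485 + (0 - 11*(-5))) = 21²*(-485 + (0 - 11*(-5))) = 441*(-485 + (0 + 55)) = 441*(-485 + 55) = 441*(-430) = -189630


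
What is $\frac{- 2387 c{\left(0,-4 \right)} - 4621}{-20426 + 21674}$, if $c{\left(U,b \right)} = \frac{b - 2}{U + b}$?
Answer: $- \frac{16403}{2496} \approx -6.5717$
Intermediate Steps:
$c{\left(U,b \right)} = \frac{-2 + b}{U + b}$
$\frac{- 2387 c{\left(0,-4 \right)} - 4621}{-20426 + 21674} = \frac{- 2387 \frac{-2 - 4}{0 - 4} - 4621}{-20426 + 21674} = \frac{- 2387 \frac{1}{-4} \left(-6\right) - 4621}{1248} = \left(- 2387 \left(\left(- \frac{1}{4}\right) \left(-6\right)\right) - 4621\right) \frac{1}{1248} = \left(\left(-2387\right) \frac{3}{2} - 4621\right) \frac{1}{1248} = \left(- \frac{7161}{2} - 4621\right) \frac{1}{1248} = \left(- \frac{16403}{2}\right) \frac{1}{1248} = - \frac{16403}{2496}$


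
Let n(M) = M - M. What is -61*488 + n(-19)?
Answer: -29768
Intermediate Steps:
n(M) = 0
-61*488 + n(-19) = -61*488 + 0 = -29768 + 0 = -29768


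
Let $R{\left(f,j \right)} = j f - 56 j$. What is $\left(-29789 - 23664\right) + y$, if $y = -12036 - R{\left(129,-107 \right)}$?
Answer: $-57678$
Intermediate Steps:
$R{\left(f,j \right)} = - 56 j + f j$ ($R{\left(f,j \right)} = f j - 56 j = - 56 j + f j$)
$y = -4225$ ($y = -12036 - - 107 \left(-56 + 129\right) = -12036 - \left(-107\right) 73 = -12036 - -7811 = -12036 + 7811 = -4225$)
$\left(-29789 - 23664\right) + y = \left(-29789 - 23664\right) - 4225 = -53453 - 4225 = -57678$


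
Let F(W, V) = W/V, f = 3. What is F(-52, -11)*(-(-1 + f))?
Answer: -104/11 ≈ -9.4545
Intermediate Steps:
F(-52, -11)*(-(-1 + f)) = (-52/(-11))*(-(-1 + 3)) = (-52*(-1/11))*(-1*2) = (52/11)*(-2) = -104/11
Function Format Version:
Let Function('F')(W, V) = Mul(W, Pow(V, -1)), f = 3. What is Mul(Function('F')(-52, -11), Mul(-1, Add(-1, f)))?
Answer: Rational(-104, 11) ≈ -9.4545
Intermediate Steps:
Mul(Function('F')(-52, -11), Mul(-1, Add(-1, f))) = Mul(Mul(-52, Pow(-11, -1)), Mul(-1, Add(-1, 3))) = Mul(Mul(-52, Rational(-1, 11)), Mul(-1, 2)) = Mul(Rational(52, 11), -2) = Rational(-104, 11)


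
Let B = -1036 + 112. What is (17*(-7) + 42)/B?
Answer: 1/12 ≈ 0.083333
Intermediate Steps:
B = -924
(17*(-7) + 42)/B = (17*(-7) + 42)/(-924) = (-119 + 42)*(-1/924) = -77*(-1/924) = 1/12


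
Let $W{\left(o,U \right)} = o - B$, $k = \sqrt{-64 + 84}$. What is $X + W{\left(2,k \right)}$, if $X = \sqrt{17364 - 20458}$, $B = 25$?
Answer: $-23 + i \sqrt{3094} \approx -23.0 + 55.624 i$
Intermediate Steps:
$k = 2 \sqrt{5}$ ($k = \sqrt{20} = 2 \sqrt{5} \approx 4.4721$)
$W{\left(o,U \right)} = -25 + o$ ($W{\left(o,U \right)} = o - 25 = -25 + o$)
$X = i \sqrt{3094}$ ($X = \sqrt{-3094} = i \sqrt{3094} \approx 55.624 i$)
$X + W{\left(2,k \right)} = i \sqrt{3094} + \left(-25 + 2\right) = i \sqrt{3094} - 23 = -23 + i \sqrt{3094}$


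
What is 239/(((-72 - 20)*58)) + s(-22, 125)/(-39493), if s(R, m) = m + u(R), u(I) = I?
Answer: -9988435/210734648 ≈ -0.047398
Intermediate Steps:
s(R, m) = R + m (s(R, m) = m + R = R + m)
239/(((-72 - 20)*58)) + s(-22, 125)/(-39493) = 239/(((-72 - 20)*58)) + (-22 + 125)/(-39493) = 239/((-92*58)) + 103*(-1/39493) = 239/(-5336) - 103/39493 = 239*(-1/5336) - 103/39493 = -239/5336 - 103/39493 = -9988435/210734648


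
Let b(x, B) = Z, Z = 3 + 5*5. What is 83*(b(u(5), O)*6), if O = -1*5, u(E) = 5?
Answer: 13944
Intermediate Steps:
O = -5
Z = 28 (Z = 3 + 25 = 28)
b(x, B) = 28
83*(b(u(5), O)*6) = 83*(28*6) = 83*168 = 13944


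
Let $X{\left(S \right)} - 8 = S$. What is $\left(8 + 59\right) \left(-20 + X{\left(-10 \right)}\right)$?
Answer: $-1474$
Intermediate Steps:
$X{\left(S \right)} = 8 + S$
$\left(8 + 59\right) \left(-20 + X{\left(-10 \right)}\right) = \left(8 + 59\right) \left(-20 + \left(8 - 10\right)\right) = 67 \left(-20 - 2\right) = 67 \left(-22\right) = -1474$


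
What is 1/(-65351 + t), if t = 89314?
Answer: 1/23963 ≈ 4.1731e-5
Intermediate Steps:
1/(-65351 + t) = 1/(-65351 + 89314) = 1/23963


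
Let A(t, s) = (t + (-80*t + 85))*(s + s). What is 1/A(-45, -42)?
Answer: -1/305760 ≈ -3.2705e-6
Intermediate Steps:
A(t, s) = 2*s*(85 - 79*t) (A(t, s) = (t + (85 - 80*t))*(2*s) = (85 - 79*t)*(2*s) = 2*s*(85 - 79*t))
1/A(-45, -42) = 1/(2*(-42)*(85 - 79*(-45))) = 1/(2*(-42)*(85 + 3555)) = 1/(2*(-42)*3640) = 1/(-305760) = -1/305760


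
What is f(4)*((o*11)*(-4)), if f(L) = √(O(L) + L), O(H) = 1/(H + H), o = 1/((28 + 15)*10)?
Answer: -11*√66/430 ≈ -0.20782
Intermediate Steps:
o = 1/430 (o = (⅒)/43 = (1/43)*(⅒) = 1/430 ≈ 0.0023256)
O(H) = 1/(2*H)
f(L) = √(L + 1/(2*L)) (f(L) = √(1/(2*L) + L) = √(L + 1/(2*L)))
f(4)*((o*11)*(-4)) = (√(2/4 + 4*4)/2)*(((1/430)*11)*(-4)) = (√(2*(¼) + 16)/2)*((11/430)*(-4)) = (√(½ + 16)/2)*(-22/215) = (√(33/2)/2)*(-22/215) = ((√66/2)/2)*(-22/215) = (√66/4)*(-22/215) = -11*√66/430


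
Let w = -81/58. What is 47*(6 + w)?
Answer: 12549/58 ≈ 216.36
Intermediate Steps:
w = -81/58 (w = -81*1/58 = -81/58 ≈ -1.3966)
47*(6 + w) = 47*(6 - 81/58) = 47*(267/58) = 12549/58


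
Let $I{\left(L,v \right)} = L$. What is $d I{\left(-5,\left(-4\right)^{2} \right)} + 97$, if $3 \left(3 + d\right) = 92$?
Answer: $- \frac{124}{3} \approx -41.333$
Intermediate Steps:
$d = \frac{83}{3}$ ($d = -3 + \frac{1}{3} \cdot 92 = -3 + \frac{92}{3} = \frac{83}{3} \approx 27.667$)
$d I{\left(-5,\left(-4\right)^{2} \right)} + 97 = \frac{83}{3} \left(-5\right) + 97 = - \frac{415}{3} + 97 = - \frac{124}{3}$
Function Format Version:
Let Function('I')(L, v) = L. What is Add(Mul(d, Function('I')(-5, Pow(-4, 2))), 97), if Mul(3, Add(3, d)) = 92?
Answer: Rational(-124, 3) ≈ -41.333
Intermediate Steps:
d = Rational(83, 3) (d = Add(-3, Mul(Rational(1, 3), 92)) = Add(-3, Rational(92, 3)) = Rational(83, 3) ≈ 27.667)
Add(Mul(d, Function('I')(-5, Pow(-4, 2))), 97) = Add(Mul(Rational(83, 3), -5), 97) = Add(Rational(-415, 3), 97) = Rational(-124, 3)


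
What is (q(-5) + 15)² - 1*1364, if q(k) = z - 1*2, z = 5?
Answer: -1040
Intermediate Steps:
q(k) = 3 (q(k) = 5 - 1*2 = 5 - 2 = 3)
(q(-5) + 15)² - 1*1364 = (3 + 15)² - 1*1364 = 18² - 1364 = 324 - 1364 = -1040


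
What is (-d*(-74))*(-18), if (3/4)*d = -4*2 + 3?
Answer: 8880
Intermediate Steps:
d = -20/3 (d = 4*(-4*2 + 3)/3 = 4*(-8 + 3)/3 = (4/3)*(-5) = -20/3 ≈ -6.6667)
(-d*(-74))*(-18) = (-1*(-20/3)*(-74))*(-18) = ((20/3)*(-74))*(-18) = -1480/3*(-18) = 8880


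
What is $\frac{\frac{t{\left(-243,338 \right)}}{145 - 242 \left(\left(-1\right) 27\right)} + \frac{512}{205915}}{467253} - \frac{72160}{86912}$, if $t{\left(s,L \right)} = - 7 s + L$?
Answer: $- \frac{1449097902375027347}{1745345022281145180} \approx -0.83026$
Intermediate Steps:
$t{\left(s,L \right)} = L - 7 s$
$\frac{\frac{t{\left(-243,338 \right)}}{145 - 242 \left(\left(-1\right) 27\right)} + \frac{512}{205915}}{467253} - \frac{72160}{86912} = \frac{\frac{338 - -1701}{145 - 242 \left(\left(-1\right) 27\right)} + \frac{512}{205915}}{467253} - \frac{72160}{86912} = \left(\frac{338 + 1701}{145 - -6534} + 512 \cdot \frac{1}{205915}\right) \frac{1}{467253} - \frac{2255}{2716} = \left(\frac{2039}{145 + 6534} + \frac{512}{205915}\right) \frac{1}{467253} - \frac{2255}{2716} = \left(\frac{2039}{6679} + \frac{512}{205915}\right) \frac{1}{467253} - \frac{2255}{2716} = \frac{423280333}{1375306285} \cdot \frac{1}{467253} - \frac{2255}{2716} = \frac{423280333}{642615987585105} - \frac{2255}{2716} = - \frac{1449097902375027347}{1745345022281145180}$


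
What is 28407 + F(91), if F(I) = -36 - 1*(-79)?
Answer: 28450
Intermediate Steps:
F(I) = 43 (F(I) = -36 + 79 = 43)
28407 + F(91) = 28407 + 43 = 28450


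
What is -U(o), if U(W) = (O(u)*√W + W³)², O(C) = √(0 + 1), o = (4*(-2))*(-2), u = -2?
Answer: -16810000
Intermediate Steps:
o = 16 (o = -8*(-2) = 16)
O(C) = 1 (O(C) = √1 = 1)
U(W) = (√W + W³)² (U(W) = (1*√W + W³)² = (√W + W³)²)
-U(o) = -(√16 + 16³)² = -(4 + 4096)² = -1*4100² = -1*16810000 = -16810000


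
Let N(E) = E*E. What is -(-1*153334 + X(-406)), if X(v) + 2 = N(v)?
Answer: -11500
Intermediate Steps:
N(E) = E²
X(v) = -2 + v²
-(-1*153334 + X(-406)) = -(-1*153334 + (-2 + (-406)²)) = -(-153334 + (-2 + 164836)) = -(-153334 + 164834) = -1*11500 = -11500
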